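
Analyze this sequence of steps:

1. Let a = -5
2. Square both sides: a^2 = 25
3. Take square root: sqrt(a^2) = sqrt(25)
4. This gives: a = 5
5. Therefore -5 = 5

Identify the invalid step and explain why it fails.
Step 4: This gives: a = 5

Step 4 incorrectly states that sqrt(a^2) = a. The correct identity is sqrt(a^2) = |a|. Since a = -5 < 0, we have sqrt(a^2) = |-5| = 5, not a = -5.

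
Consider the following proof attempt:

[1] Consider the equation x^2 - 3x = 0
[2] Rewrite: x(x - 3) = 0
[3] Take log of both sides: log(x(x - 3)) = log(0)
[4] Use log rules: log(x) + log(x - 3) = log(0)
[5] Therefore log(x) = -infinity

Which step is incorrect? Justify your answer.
Step 3: Take log of both sides: log(x(x - 3)) = log(0)

Step 3 takes the logarithm of both sides, resulting in log(0) on the right side. The logarithm is only defined for positive numbers; log(0) is undefined (approaches negative infinity). This operation is invalid.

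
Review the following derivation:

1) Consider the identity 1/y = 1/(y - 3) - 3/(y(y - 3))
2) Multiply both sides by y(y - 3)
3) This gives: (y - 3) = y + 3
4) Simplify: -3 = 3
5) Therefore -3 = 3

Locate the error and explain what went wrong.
Step 3: This gives: (y - 3) = y + 3

Step 3 makes a sign error when clearing denominators. Multiplying -3/(y(y - 3)) by y(y - 3) gives -3, not +3. The correct result is (y - 3) = y - 3, which is trivially true, not (y - 3) = y + 3. (Step 1 is a valid identity: 1/(y - 3) - 3/(y(y - 3)) = (y - 3)/(y(y - 3)) = 1/y.)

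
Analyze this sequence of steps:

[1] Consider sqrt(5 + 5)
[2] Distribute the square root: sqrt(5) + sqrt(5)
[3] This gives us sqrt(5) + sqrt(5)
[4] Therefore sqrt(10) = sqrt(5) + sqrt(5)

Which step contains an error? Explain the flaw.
Step 2: Distribute the square root: sqrt(5) + sqrt(5)

Step 2 incorrectly 'distributes' the square root over addition. The square root function does not distribute: sqrt(a + b) ≠ sqrt(a) + sqrt(b). In fact, sqrt(5 + 5) = sqrt(10) ≈ 3.1623, while sqrt(5) + sqrt(5) ≈ 4.4721.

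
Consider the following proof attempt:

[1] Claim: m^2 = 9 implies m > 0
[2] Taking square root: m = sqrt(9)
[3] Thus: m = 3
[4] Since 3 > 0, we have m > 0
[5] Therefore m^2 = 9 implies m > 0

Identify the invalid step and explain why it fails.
Step 2: Taking square root: m = sqrt(9)

Step 2 takes the square root and assumes the positive root only. The equation m^2 = 9 actually has two solutions: m = 3 and m = -3. The proof silently assumes m > 0 without justification, then uses this assumption to conclude m > 0, which is circular. The counterexample m = -3 shows the claim is false.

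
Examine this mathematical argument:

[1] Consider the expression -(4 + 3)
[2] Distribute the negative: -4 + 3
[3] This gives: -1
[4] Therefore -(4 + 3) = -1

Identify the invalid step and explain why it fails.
Step 2: Distribute the negative: -4 + 3

Step 2 incorrectly distributes the negative sign. The correct distribution is -(4 + 3) = -4 - 3 = -7. The negative must be applied to both terms, not just the first. The error treats -(4 + 3) as -4 + 3, which equals -1 instead of -7.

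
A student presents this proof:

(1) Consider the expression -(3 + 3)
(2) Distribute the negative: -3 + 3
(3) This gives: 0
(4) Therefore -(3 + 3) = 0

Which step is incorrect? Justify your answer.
Step 2: Distribute the negative: -3 + 3

Step 2 incorrectly distributes the negative sign. The correct distribution is -(3 + 3) = -3 - 3 = -6. The negative must be applied to both terms, not just the first. The error treats -(3 + 3) as -3 + 3, which equals 0 instead of -6.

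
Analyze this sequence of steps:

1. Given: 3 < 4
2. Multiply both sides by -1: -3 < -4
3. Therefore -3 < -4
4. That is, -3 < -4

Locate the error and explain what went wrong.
Step 2: Multiply both sides by -1: -3 < -4

Step 2 multiplies both sides by -1 but fails to reverse the inequality sign. When multiplying (or dividing) an inequality by a negative number, the direction must be reversed. Since 3 < 4, we should get -3 > -4, i.e., -3 > -4.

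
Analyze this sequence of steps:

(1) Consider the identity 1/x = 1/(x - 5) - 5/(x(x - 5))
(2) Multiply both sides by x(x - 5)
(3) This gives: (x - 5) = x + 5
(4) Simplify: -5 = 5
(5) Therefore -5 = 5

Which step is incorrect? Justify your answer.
Step 3: This gives: (x - 5) = x + 5

Step 3 makes a sign error when clearing denominators. Multiplying -5/(x(x - 5)) by x(x - 5) gives -5, not +5. The correct result is (x - 5) = x - 5, which is trivially true, not (x - 5) = x + 5. (Step 1 is a valid identity: 1/(x - 5) - 5/(x(x - 5)) = (x - 5)/(x(x - 5)) = 1/x.)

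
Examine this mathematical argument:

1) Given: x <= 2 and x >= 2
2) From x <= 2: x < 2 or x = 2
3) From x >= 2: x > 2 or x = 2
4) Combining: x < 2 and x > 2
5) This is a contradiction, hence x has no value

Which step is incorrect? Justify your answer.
Step 4: Combining: x < 2 and x > 2

Step 4 incorrectly combines the conditions. From x <= 2 and x >= 2, the intersection is x = 2. The error treats the 'or' cases as 'and' requirements. The correct conclusion is that x = 2 is the unique solution, not that no solution exists.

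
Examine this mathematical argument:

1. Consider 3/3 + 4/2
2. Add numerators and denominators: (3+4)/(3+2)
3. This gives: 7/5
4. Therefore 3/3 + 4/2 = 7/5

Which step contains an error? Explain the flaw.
Step 2: Add numerators and denominators: (3+4)/(3+2)

Step 2 incorrectly adds fractions by separately adding numerators and denominators. This is wrong. The correct method requires a common denominator: 3/3 + 4/2 = (3×2 + 4×3)/(3×2) = 18/6 = 3. The method used gives 7/5, which is different.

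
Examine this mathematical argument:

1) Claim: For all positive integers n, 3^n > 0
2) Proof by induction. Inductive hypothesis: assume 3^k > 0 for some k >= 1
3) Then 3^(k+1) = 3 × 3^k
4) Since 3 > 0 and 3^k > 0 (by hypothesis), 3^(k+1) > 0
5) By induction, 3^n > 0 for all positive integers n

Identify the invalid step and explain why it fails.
Step 5: By induction, 3^n > 0 for all positive integers n

Step 5 concludes the proof by induction, but no base case was ever established. A valid induction proof requires: (1) a base case proving 3^1 > 0, and (2) an inductive step showing IF 3^k > 0 THEN 3^(k+1) > 0. Steps 2-4 correctly establish the inductive step, but without the base case the conclusion in step 5 does not follow.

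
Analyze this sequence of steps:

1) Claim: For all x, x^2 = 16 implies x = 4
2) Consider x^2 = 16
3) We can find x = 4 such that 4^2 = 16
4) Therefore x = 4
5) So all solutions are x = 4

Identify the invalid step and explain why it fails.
Step 4: Therefore x = 4

Step 4 incorrectly concludes that x = 4 is the only solution. The proof shows that x = 4 is A solution (existence), but does not show it is the ONLY solution (uniqueness). In fact, x = -4 is also a solution since (-4)^2 = 16. Finding one solution doesn't prove there are no others.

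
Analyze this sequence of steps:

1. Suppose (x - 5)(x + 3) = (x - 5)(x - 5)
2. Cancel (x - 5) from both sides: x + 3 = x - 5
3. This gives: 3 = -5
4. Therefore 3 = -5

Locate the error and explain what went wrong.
Step 2: Cancel (x - 5) from both sides: x + 3 = x - 5

Step 2 cancels (x - 5) from both sides. This is only valid if (x - 5) ≠ 0, i.e., x ≠ 5. When x = 5, both sides equal zero regardless of the other factors. The correct approach requires considering x = 5 as a separate case.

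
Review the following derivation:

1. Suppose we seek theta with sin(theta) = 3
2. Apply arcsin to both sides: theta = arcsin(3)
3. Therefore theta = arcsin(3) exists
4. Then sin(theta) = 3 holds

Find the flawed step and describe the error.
Step 2: Apply arcsin to both sides: theta = arcsin(3)

Step 2 applies arcsin to 3. However, arcsin(x) is only defined for x in [-1, 1] because sin(theta) can only produce values in that range. Since |3| > 1, arcsin(3) is undefined. There is no angle whose sine equals 3.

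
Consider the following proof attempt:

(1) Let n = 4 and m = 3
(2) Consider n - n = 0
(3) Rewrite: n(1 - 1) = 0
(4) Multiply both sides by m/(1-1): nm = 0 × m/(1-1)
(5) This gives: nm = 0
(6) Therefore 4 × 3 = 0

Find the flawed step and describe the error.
Step 4: Multiply both sides by m/(1-1): nm = 0 × m/(1-1)

Step 4 multiplies both sides by m/(1-1). However, 1-1 = 0, so this is multiplication by m/0, which is undefined. We cannot multiply by an undefined expression.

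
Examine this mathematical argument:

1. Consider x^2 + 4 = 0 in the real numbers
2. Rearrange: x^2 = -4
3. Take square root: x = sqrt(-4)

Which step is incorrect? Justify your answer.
Step 3: Take square root: x = sqrt(-4)

Step 3 takes the square root of -4, which is negative. In the real number system, the square root of a negative number is undefined. The equation x^2 + 4 = 0 has no real solutions. Square roots of negative numbers only exist in the complex numbers.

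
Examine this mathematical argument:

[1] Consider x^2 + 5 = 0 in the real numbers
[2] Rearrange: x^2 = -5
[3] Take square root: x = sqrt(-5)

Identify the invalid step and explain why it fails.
Step 3: Take square root: x = sqrt(-5)

Step 3 takes the square root of -5, which is negative. In the real number system, the square root of a negative number is undefined. The equation x^2 + 5 = 0 has no real solutions. Square roots of negative numbers only exist in the complex numbers.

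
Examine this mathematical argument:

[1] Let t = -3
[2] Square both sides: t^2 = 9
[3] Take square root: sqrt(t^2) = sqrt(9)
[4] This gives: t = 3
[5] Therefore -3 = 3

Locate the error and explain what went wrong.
Step 4: This gives: t = 3

Step 4 incorrectly states that sqrt(t^2) = t. The correct identity is sqrt(t^2) = |t|. Since t = -3 < 0, we have sqrt(t^2) = |-3| = 3, not t = -3.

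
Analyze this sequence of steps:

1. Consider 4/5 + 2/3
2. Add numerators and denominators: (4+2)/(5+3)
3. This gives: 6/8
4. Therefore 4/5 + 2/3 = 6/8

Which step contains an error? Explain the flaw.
Step 2: Add numerators and denominators: (4+2)/(5+3)

Step 2 incorrectly adds fractions by separately adding numerators and denominators. This is wrong. The correct method requires a common denominator: 4/5 + 2/3 = (4×3 + 2×5)/(5×3) = 22/15 = 22/15. The method used gives 6/8, which is different.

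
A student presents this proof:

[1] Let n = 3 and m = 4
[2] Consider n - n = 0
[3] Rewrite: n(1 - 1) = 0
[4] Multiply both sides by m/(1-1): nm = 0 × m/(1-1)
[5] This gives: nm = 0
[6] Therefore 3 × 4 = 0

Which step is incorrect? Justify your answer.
Step 4: Multiply both sides by m/(1-1): nm = 0 × m/(1-1)

Step 4 multiplies both sides by m/(1-1). However, 1-1 = 0, so this is multiplication by m/0, which is undefined. We cannot multiply by an undefined expression.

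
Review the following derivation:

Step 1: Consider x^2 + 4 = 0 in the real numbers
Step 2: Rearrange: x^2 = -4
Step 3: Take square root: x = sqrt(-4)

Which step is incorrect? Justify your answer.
Step 3: Take square root: x = sqrt(-4)

Step 3 takes the square root of -4, which is negative. In the real number system, the square root of a negative number is undefined. The equation x^2 + 4 = 0 has no real solutions. Square roots of negative numbers only exist in the complex numbers.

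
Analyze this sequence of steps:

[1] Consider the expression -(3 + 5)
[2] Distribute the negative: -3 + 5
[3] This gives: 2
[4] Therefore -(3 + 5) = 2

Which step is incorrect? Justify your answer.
Step 2: Distribute the negative: -3 + 5

Step 2 incorrectly distributes the negative sign. The correct distribution is -(3 + 5) = -3 - 5 = -8. The negative must be applied to both terms, not just the first. The error treats -(3 + 5) as -3 + 5, which equals 2 instead of -8.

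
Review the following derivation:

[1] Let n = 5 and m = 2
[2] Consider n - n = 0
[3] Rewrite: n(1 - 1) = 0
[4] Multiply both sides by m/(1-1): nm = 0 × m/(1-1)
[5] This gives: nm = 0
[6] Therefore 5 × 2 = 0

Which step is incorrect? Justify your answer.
Step 4: Multiply both sides by m/(1-1): nm = 0 × m/(1-1)

Step 4 multiplies both sides by m/(1-1). However, 1-1 = 0, so this is multiplication by m/0, which is undefined. We cannot multiply by an undefined expression.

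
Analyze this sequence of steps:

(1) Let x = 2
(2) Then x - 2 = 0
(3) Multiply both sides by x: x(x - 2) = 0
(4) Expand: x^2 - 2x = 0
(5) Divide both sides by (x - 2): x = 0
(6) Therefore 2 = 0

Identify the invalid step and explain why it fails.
Step 5: Divide both sides by (x - 2): x = 0

Step 5 divides both sides by (x - 2). However, since x = 2, we have (x - 2) = 0. Division by zero is undefined, making this step invalid.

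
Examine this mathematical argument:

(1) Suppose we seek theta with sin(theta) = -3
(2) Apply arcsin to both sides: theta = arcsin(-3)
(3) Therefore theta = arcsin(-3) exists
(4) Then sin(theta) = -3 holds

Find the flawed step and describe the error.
Step 2: Apply arcsin to both sides: theta = arcsin(-3)

Step 2 applies arcsin to -3. However, arcsin(x) is only defined for x in [-1, 1] because sin(theta) can only produce values in that range. Since |-3| > 1, arcsin(-3) is undefined. There is no angle whose sine equals -3.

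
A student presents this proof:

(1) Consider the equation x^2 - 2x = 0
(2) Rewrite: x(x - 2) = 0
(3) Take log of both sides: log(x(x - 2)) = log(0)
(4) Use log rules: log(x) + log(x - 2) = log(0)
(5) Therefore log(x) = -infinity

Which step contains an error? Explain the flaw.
Step 3: Take log of both sides: log(x(x - 2)) = log(0)

Step 3 takes the logarithm of both sides, resulting in log(0) on the right side. The logarithm is only defined for positive numbers; log(0) is undefined (approaches negative infinity). This operation is invalid.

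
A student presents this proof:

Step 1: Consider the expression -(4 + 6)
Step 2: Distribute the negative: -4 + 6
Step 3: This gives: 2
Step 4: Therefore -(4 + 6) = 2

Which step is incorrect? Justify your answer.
Step 2: Distribute the negative: -4 + 6

Step 2 incorrectly distributes the negative sign. The correct distribution is -(4 + 6) = -4 - 6 = -10. The negative must be applied to both terms, not just the first. The error treats -(4 + 6) as -4 + 6, which equals 2 instead of -10.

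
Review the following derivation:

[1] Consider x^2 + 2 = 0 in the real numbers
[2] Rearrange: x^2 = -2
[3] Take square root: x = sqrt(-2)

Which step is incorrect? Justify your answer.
Step 3: Take square root: x = sqrt(-2)

Step 3 takes the square root of -2, which is negative. In the real number system, the square root of a negative number is undefined. The equation x^2 + 2 = 0 has no real solutions. Square roots of negative numbers only exist in the complex numbers.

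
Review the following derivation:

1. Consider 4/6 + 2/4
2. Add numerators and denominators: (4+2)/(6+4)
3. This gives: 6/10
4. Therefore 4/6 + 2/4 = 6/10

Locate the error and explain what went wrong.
Step 2: Add numerators and denominators: (4+2)/(6+4)

Step 2 incorrectly adds fractions by separately adding numerators and denominators. This is wrong. The correct method requires a common denominator: 4/6 + 2/4 = (4×4 + 2×6)/(6×4) = 28/24 = 7/6. The method used gives 6/10, which is different.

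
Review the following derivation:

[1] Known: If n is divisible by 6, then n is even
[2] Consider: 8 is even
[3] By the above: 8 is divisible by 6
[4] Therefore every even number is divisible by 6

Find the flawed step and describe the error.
Step 3: By the above: 8 is divisible by 6

Step 3 commits the fallacy of affirming the consequent. The known fact 'divisible by 6 → even' does NOT imply 'even → divisible by 6'. That would be the converse, which is false. For example, 8 is even but 8 ÷ 6 = 1.33, which is not an integer.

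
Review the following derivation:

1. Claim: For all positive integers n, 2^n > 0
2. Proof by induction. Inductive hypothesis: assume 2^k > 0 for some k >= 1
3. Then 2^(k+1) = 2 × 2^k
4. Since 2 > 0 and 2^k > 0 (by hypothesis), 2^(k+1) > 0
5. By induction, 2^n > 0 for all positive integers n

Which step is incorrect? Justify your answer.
Step 5: By induction, 2^n > 0 for all positive integers n

Step 5 concludes the proof by induction, but no base case was ever established. A valid induction proof requires: (1) a base case proving 2^1 > 0, and (2) an inductive step showing IF 2^k > 0 THEN 2^(k+1) > 0. Steps 2-4 correctly establish the inductive step, but without the base case the conclusion in step 5 does not follow.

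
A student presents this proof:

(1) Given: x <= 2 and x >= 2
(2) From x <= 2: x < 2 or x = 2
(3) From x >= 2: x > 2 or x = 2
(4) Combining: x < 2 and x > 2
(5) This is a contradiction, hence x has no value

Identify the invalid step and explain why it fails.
Step 4: Combining: x < 2 and x > 2

Step 4 incorrectly combines the conditions. From x <= 2 and x >= 2, the intersection is x = 2. The error treats the 'or' cases as 'and' requirements. The correct conclusion is that x = 2 is the unique solution, not that no solution exists.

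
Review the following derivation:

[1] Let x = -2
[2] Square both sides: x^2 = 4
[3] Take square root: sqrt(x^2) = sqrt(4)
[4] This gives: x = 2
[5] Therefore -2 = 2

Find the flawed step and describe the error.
Step 4: This gives: x = 2

Step 4 incorrectly states that sqrt(x^2) = x. The correct identity is sqrt(x^2) = |x|. Since x = -2 < 0, we have sqrt(x^2) = |-2| = 2, not x = -2.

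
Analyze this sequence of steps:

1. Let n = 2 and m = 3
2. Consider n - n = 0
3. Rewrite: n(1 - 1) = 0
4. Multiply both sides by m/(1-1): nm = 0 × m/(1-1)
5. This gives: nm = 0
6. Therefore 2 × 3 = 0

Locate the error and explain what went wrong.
Step 4: Multiply both sides by m/(1-1): nm = 0 × m/(1-1)

Step 4 multiplies both sides by m/(1-1). However, 1-1 = 0, so this is multiplication by m/0, which is undefined. We cannot multiply by an undefined expression.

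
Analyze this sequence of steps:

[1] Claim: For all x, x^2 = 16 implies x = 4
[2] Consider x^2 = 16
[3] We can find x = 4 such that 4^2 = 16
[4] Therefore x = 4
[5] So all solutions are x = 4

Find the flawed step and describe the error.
Step 4: Therefore x = 4

Step 4 incorrectly concludes that x = 4 is the only solution. The proof shows that x = 4 is A solution (existence), but does not show it is the ONLY solution (uniqueness). In fact, x = -4 is also a solution since (-4)^2 = 16. Finding one solution doesn't prove there are no others.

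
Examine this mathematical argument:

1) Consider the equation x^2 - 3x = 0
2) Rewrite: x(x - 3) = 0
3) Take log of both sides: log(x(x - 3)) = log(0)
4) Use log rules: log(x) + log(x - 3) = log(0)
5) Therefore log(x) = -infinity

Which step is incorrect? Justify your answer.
Step 3: Take log of both sides: log(x(x - 3)) = log(0)

Step 3 takes the logarithm of both sides, resulting in log(0) on the right side. The logarithm is only defined for positive numbers; log(0) is undefined (approaches negative infinity). This operation is invalid.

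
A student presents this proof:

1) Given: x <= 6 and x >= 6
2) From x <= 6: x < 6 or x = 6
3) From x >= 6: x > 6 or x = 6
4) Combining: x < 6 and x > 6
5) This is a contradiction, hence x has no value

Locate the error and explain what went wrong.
Step 4: Combining: x < 6 and x > 6

Step 4 incorrectly combines the conditions. From x <= 6 and x >= 6, the intersection is x = 6. The error treats the 'or' cases as 'and' requirements. The correct conclusion is that x = 6 is the unique solution, not that no solution exists.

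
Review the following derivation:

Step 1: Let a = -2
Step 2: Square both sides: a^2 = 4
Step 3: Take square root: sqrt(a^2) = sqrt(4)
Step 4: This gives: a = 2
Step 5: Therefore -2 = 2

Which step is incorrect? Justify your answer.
Step 4: This gives: a = 2

Step 4 incorrectly states that sqrt(a^2) = a. The correct identity is sqrt(a^2) = |a|. Since a = -2 < 0, we have sqrt(a^2) = |-2| = 2, not a = -2.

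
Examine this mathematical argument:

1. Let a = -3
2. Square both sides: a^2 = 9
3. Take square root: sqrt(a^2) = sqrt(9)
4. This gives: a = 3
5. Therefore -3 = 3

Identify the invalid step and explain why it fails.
Step 4: This gives: a = 3

Step 4 incorrectly states that sqrt(a^2) = a. The correct identity is sqrt(a^2) = |a|. Since a = -3 < 0, we have sqrt(a^2) = |-3| = 3, not a = -3.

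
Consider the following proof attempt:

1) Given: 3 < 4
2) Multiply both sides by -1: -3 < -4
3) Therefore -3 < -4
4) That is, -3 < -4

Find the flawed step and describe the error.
Step 2: Multiply both sides by -1: -3 < -4

Step 2 multiplies both sides by -1 but fails to reverse the inequality sign. When multiplying (or dividing) an inequality by a negative number, the direction must be reversed. Since 3 < 4, we should get -3 > -4, i.e., -3 > -4.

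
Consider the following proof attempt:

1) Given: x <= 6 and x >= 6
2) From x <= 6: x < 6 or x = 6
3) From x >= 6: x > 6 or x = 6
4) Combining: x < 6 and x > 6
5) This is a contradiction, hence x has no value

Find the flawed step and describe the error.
Step 4: Combining: x < 6 and x > 6

Step 4 incorrectly combines the conditions. From x <= 6 and x >= 6, the intersection is x = 6. The error treats the 'or' cases as 'and' requirements. The correct conclusion is that x = 6 is the unique solution, not that no solution exists.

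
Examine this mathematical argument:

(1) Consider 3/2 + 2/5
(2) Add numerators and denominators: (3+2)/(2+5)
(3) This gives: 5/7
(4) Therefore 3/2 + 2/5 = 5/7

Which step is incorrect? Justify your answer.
Step 2: Add numerators and denominators: (3+2)/(2+5)

Step 2 incorrectly adds fractions by separately adding numerators and denominators. This is wrong. The correct method requires a common denominator: 3/2 + 2/5 = (3×5 + 2×2)/(2×5) = 19/10 = 19/10. The method used gives 5/7, which is different.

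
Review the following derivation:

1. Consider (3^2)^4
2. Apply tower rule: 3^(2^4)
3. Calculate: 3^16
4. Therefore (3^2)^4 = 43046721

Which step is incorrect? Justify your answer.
Step 2: Apply tower rule: 3^(2^4)

Step 2 incorrectly states that (a^b)^c = a^(b^c). The correct rule is (a^b)^c = a^(b×c). The actual value is (3^2)^4 = 3^8 = 6561, not 3^16 = 43046721.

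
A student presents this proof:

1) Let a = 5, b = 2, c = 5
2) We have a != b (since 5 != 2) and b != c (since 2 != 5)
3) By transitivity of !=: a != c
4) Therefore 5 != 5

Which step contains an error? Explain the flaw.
Step 3: By transitivity of !=: a != c

Step 3 incorrectly applies transitivity to the '!=' relation. Transitivity states: if a R b and b R c, then a R c. However, '!=' is not transitive. Counterexample: 5 != 2 and 2 != 5, but 5 = 5 (both equal 5). Transitivity holds for relations like <, <=, =, but not for !=.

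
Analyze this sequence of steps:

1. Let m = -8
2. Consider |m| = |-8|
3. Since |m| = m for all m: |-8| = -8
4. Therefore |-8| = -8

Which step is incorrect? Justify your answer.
Step 3: Since |m| = m for all m: |-8| = -8

Step 3 incorrectly states that |m| = m for all m. The correct definition is |m| = m when m >= 0, and |m| = -m when m < 0. Since -8 < 0, we have |-8| = -(-8) = 8, not -8.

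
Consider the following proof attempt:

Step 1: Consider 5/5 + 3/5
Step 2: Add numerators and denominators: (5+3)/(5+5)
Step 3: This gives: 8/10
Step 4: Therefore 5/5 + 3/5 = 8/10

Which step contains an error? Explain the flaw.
Step 2: Add numerators and denominators: (5+3)/(5+5)

Step 2 incorrectly adds fractions by separately adding numerators and denominators. This is wrong. The correct method requires a common denominator: 5/5 + 3/5 = (5×5 + 3×5)/(5×5) = 40/25 = 8/5. The method used gives 8/10, which is different.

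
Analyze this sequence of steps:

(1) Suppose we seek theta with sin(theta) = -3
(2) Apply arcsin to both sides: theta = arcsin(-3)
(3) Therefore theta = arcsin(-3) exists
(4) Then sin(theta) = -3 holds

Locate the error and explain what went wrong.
Step 2: Apply arcsin to both sides: theta = arcsin(-3)

Step 2 applies arcsin to -3. However, arcsin(x) is only defined for x in [-1, 1] because sin(theta) can only produce values in that range. Since |-3| > 1, arcsin(-3) is undefined. There is no angle whose sine equals -3.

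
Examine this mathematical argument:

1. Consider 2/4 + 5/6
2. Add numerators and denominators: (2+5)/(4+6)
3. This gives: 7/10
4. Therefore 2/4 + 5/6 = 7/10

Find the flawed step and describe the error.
Step 2: Add numerators and denominators: (2+5)/(4+6)

Step 2 incorrectly adds fractions by separately adding numerators and denominators. This is wrong. The correct method requires a common denominator: 2/4 + 5/6 = (2×6 + 5×4)/(4×6) = 32/24 = 4/3. The method used gives 7/10, which is different.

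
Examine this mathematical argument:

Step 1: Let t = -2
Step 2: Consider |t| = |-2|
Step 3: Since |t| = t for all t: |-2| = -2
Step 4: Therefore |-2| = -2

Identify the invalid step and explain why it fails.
Step 3: Since |t| = t for all t: |-2| = -2

Step 3 incorrectly states that |t| = t for all t. The correct definition is |t| = t when t >= 0, and |t| = -t when t < 0. Since -2 < 0, we have |-2| = -(-2) = 2, not -2.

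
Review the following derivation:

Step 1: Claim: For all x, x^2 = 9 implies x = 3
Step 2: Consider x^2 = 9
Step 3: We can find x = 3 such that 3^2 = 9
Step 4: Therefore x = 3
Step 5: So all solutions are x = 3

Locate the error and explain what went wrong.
Step 4: Therefore x = 3

Step 4 incorrectly concludes that x = 3 is the only solution. The proof shows that x = 3 is A solution (existence), but does not show it is the ONLY solution (uniqueness). In fact, x = -3 is also a solution since (-3)^2 = 9. Finding one solution doesn't prove there are no others.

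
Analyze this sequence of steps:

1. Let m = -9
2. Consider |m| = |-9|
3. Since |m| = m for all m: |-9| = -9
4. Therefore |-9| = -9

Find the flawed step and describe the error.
Step 3: Since |m| = m for all m: |-9| = -9

Step 3 incorrectly states that |m| = m for all m. The correct definition is |m| = m when m >= 0, and |m| = -m when m < 0. Since -9 < 0, we have |-9| = -(-9) = 9, not -9.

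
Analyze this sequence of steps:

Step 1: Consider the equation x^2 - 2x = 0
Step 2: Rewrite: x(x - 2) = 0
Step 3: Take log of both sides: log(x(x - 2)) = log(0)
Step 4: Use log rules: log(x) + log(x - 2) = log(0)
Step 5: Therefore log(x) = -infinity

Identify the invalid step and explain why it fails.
Step 3: Take log of both sides: log(x(x - 2)) = log(0)

Step 3 takes the logarithm of both sides, resulting in log(0) on the right side. The logarithm is only defined for positive numbers; log(0) is undefined (approaches negative infinity). This operation is invalid.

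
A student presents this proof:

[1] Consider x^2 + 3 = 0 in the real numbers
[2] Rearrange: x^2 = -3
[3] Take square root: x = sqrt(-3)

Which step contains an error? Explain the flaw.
Step 3: Take square root: x = sqrt(-3)

Step 3 takes the square root of -3, which is negative. In the real number system, the square root of a negative number is undefined. The equation x^2 + 3 = 0 has no real solutions. Square roots of negative numbers only exist in the complex numbers.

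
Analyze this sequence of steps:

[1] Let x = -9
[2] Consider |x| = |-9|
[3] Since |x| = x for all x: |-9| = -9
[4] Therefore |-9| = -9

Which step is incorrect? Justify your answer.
Step 3: Since |x| = x for all x: |-9| = -9

Step 3 incorrectly states that |x| = x for all x. The correct definition is |x| = x when x >= 0, and |x| = -x when x < 0. Since -9 < 0, we have |-9| = -(-9) = 9, not -9.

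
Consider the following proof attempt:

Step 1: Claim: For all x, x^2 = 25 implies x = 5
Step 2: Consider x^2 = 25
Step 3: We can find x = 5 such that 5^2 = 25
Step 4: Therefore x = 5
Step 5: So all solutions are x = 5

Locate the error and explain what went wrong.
Step 4: Therefore x = 5

Step 4 incorrectly concludes that x = 5 is the only solution. The proof shows that x = 5 is A solution (existence), but does not show it is the ONLY solution (uniqueness). In fact, x = -5 is also a solution since (-5)^2 = 25. Finding one solution doesn't prove there are no others.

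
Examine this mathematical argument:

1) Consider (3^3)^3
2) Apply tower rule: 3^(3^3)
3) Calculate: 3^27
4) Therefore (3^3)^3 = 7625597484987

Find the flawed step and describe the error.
Step 2: Apply tower rule: 3^(3^3)

Step 2 incorrectly states that (a^b)^c = a^(b^c). The correct rule is (a^b)^c = a^(b×c). The actual value is (3^3)^3 = 3^9 = 19683, not 3^27 = 7625597484987.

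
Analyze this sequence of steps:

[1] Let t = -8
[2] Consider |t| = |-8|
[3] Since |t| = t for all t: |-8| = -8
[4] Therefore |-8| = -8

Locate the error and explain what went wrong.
Step 3: Since |t| = t for all t: |-8| = -8

Step 3 incorrectly states that |t| = t for all t. The correct definition is |t| = t when t >= 0, and |t| = -t when t < 0. Since -8 < 0, we have |-8| = -(-8) = 8, not -8.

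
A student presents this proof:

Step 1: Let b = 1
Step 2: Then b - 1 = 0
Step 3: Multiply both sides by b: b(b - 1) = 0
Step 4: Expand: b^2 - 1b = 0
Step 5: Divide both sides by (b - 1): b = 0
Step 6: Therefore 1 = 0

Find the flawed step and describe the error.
Step 5: Divide both sides by (b - 1): b = 0

Step 5 divides both sides by (b - 1). However, since b = 1, we have (b - 1) = 0. Division by zero is undefined, making this step invalid.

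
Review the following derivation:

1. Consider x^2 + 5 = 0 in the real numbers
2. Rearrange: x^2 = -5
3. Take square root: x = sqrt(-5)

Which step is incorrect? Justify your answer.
Step 3: Take square root: x = sqrt(-5)

Step 3 takes the square root of -5, which is negative. In the real number system, the square root of a negative number is undefined. The equation x^2 + 5 = 0 has no real solutions. Square roots of negative numbers only exist in the complex numbers.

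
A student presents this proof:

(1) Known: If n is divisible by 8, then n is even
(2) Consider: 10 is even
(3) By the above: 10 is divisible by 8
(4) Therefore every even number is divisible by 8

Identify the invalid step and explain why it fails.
Step 3: By the above: 10 is divisible by 8

Step 3 commits the fallacy of affirming the consequent. The known fact 'divisible by 8 → even' does NOT imply 'even → divisible by 8'. That would be the converse, which is false. For example, 10 is even but 10 ÷ 8 = 1.25, which is not an integer.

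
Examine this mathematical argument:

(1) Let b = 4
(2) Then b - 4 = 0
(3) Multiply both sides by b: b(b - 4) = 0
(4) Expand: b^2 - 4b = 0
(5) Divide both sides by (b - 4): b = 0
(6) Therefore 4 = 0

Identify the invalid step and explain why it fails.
Step 5: Divide both sides by (b - 4): b = 0

Step 5 divides both sides by (b - 4). However, since b = 4, we have (b - 4) = 0. Division by zero is undefined, making this step invalid.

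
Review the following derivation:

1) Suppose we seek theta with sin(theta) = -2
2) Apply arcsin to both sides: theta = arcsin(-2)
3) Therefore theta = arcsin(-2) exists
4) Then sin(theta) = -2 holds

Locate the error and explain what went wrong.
Step 2: Apply arcsin to both sides: theta = arcsin(-2)

Step 2 applies arcsin to -2. However, arcsin(x) is only defined for x in [-1, 1] because sin(theta) can only produce values in that range. Since |-2| > 1, arcsin(-2) is undefined. There is no angle whose sine equals -2.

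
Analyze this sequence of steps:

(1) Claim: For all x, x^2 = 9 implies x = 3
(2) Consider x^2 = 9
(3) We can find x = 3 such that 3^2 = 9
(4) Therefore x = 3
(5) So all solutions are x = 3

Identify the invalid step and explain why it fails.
Step 4: Therefore x = 3

Step 4 incorrectly concludes that x = 3 is the only solution. The proof shows that x = 3 is A solution (existence), but does not show it is the ONLY solution (uniqueness). In fact, x = -3 is also a solution since (-3)^2 = 9. Finding one solution doesn't prove there are no others.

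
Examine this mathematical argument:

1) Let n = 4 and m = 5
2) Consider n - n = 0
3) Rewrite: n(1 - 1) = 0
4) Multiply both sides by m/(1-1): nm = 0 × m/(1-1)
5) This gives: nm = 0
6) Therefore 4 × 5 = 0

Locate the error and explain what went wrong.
Step 4: Multiply both sides by m/(1-1): nm = 0 × m/(1-1)

Step 4 multiplies both sides by m/(1-1). However, 1-1 = 0, so this is multiplication by m/0, which is undefined. We cannot multiply by an undefined expression.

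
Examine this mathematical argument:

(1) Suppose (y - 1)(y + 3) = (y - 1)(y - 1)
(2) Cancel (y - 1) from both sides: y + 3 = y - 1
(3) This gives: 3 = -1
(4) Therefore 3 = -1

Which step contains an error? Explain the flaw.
Step 2: Cancel (y - 1) from both sides: y + 3 = y - 1

Step 2 cancels (y - 1) from both sides. This is only valid if (y - 1) ≠ 0, i.e., y ≠ 1. When y = 1, both sides equal zero regardless of the other factors. The correct approach requires considering y = 1 as a separate case.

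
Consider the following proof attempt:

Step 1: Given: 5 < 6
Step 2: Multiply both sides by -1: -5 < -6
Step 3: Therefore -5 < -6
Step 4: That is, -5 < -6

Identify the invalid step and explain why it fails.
Step 2: Multiply both sides by -1: -5 < -6

Step 2 multiplies both sides by -1 but fails to reverse the inequality sign. When multiplying (or dividing) an inequality by a negative number, the direction must be reversed. Since 5 < 6, we should get -5 > -6, i.e., -5 > -6.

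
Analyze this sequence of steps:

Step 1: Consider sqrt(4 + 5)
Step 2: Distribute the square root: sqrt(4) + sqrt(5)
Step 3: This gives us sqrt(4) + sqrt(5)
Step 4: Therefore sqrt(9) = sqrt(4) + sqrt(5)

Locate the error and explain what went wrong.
Step 2: Distribute the square root: sqrt(4) + sqrt(5)

Step 2 incorrectly 'distributes' the square root over addition. The square root function does not distribute: sqrt(a + b) ≠ sqrt(a) + sqrt(b). In fact, sqrt(4 + 5) = sqrt(9) ≈ 3.0000, while sqrt(4) + sqrt(5) ≈ 4.2361.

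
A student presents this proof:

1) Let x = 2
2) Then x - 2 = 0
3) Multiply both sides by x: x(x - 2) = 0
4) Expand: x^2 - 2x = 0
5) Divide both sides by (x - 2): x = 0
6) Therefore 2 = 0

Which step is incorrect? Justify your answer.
Step 5: Divide both sides by (x - 2): x = 0

Step 5 divides both sides by (x - 2). However, since x = 2, we have (x - 2) = 0. Division by zero is undefined, making this step invalid.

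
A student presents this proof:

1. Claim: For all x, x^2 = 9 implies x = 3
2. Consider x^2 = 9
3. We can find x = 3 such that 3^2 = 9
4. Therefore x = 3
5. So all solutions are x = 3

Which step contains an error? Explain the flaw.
Step 4: Therefore x = 3

Step 4 incorrectly concludes that x = 3 is the only solution. The proof shows that x = 3 is A solution (existence), but does not show it is the ONLY solution (uniqueness). In fact, x = -3 is also a solution since (-3)^2 = 9. Finding one solution doesn't prove there are no others.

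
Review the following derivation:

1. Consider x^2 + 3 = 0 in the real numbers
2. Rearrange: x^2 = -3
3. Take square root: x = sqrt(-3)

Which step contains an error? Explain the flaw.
Step 3: Take square root: x = sqrt(-3)

Step 3 takes the square root of -3, which is negative. In the real number system, the square root of a negative number is undefined. The equation x^2 + 3 = 0 has no real solutions. Square roots of negative numbers only exist in the complex numbers.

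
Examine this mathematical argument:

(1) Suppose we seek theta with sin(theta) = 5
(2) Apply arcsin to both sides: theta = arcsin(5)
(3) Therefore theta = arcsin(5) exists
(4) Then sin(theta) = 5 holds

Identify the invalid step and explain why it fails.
Step 2: Apply arcsin to both sides: theta = arcsin(5)

Step 2 applies arcsin to 5. However, arcsin(x) is only defined for x in [-1, 1] because sin(theta) can only produce values in that range. Since |5| > 1, arcsin(5) is undefined. There is no angle whose sine equals 5.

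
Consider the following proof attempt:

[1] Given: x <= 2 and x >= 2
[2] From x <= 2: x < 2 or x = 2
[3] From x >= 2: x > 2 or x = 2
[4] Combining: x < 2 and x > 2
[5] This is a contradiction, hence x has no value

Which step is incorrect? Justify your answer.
Step 4: Combining: x < 2 and x > 2

Step 4 incorrectly combines the conditions. From x <= 2 and x >= 2, the intersection is x = 2. The error treats the 'or' cases as 'and' requirements. The correct conclusion is that x = 2 is the unique solution, not that no solution exists.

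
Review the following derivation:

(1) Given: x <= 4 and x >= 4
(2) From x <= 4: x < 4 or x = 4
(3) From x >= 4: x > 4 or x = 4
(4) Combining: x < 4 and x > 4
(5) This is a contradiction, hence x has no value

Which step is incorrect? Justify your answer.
Step 4: Combining: x < 4 and x > 4

Step 4 incorrectly combines the conditions. From x <= 4 and x >= 4, the intersection is x = 4. The error treats the 'or' cases as 'and' requirements. The correct conclusion is that x = 4 is the unique solution, not that no solution exists.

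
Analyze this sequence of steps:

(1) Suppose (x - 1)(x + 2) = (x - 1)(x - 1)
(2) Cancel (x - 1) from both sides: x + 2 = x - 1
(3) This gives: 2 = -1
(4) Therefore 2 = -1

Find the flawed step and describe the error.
Step 2: Cancel (x - 1) from both sides: x + 2 = x - 1

Step 2 cancels (x - 1) from both sides. This is only valid if (x - 1) ≠ 0, i.e., x ≠ 1. When x = 1, both sides equal zero regardless of the other factors. The correct approach requires considering x = 1 as a separate case.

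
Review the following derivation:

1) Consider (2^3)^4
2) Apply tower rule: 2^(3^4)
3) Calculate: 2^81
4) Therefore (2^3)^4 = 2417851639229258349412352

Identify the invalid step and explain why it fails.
Step 2: Apply tower rule: 2^(3^4)

Step 2 incorrectly states that (a^b)^c = a^(b^c). The correct rule is (a^b)^c = a^(b×c). The actual value is (2^3)^4 = 2^12 = 4096, not 2^81 = 2417851639229258349412352.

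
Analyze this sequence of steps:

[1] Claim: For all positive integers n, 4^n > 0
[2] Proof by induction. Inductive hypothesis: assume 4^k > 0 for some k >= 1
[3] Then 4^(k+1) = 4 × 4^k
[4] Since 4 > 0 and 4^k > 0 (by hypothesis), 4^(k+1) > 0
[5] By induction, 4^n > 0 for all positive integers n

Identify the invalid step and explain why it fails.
Step 5: By induction, 4^n > 0 for all positive integers n

Step 5 concludes the proof by induction, but no base case was ever established. A valid induction proof requires: (1) a base case proving 4^1 > 0, and (2) an inductive step showing IF 4^k > 0 THEN 4^(k+1) > 0. Steps 2-4 correctly establish the inductive step, but without the base case the conclusion in step 5 does not follow.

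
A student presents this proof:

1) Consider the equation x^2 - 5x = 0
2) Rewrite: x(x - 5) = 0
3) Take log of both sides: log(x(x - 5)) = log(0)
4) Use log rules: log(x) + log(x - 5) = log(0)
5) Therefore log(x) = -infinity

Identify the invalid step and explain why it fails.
Step 3: Take log of both sides: log(x(x - 5)) = log(0)

Step 3 takes the logarithm of both sides, resulting in log(0) on the right side. The logarithm is only defined for positive numbers; log(0) is undefined (approaches negative infinity). This operation is invalid.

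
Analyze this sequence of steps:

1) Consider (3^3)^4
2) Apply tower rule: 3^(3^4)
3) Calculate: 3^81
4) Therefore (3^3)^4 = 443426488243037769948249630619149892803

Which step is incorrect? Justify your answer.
Step 2: Apply tower rule: 3^(3^4)

Step 2 incorrectly states that (a^b)^c = a^(b^c). The correct rule is (a^b)^c = a^(b×c). The actual value is (3^3)^4 = 3^12 = 531441, not 3^81 = 443426488243037769948249630619149892803.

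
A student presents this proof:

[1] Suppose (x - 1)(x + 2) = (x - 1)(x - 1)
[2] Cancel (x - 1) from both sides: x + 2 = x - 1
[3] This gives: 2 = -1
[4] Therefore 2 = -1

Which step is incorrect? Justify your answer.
Step 2: Cancel (x - 1) from both sides: x + 2 = x - 1

Step 2 cancels (x - 1) from both sides. This is only valid if (x - 1) ≠ 0, i.e., x ≠ 1. When x = 1, both sides equal zero regardless of the other factors. The correct approach requires considering x = 1 as a separate case.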